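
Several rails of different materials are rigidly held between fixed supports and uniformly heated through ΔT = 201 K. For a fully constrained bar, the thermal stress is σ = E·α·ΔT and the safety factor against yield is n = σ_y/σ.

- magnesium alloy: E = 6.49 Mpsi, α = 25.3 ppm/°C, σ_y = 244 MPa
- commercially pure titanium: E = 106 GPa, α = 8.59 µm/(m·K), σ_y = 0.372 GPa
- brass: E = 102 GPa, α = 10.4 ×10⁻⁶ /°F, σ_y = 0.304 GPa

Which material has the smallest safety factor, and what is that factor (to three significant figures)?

In consistent units (E in GPa, α in ×10⁻⁶/K, σ_y in MPa):
  magnesium alloy: E = 44.75, α = 25.3, σ_y = 244.0 → σ = 228 MPa, n = 1.07
  commercially pure titanium: E = 106.0, α = 8.59, σ_y = 372.0 → σ = 183 MPa, n = 2.03
  brass: E = 102.0, α = 18.7, σ_y = 304.0 → σ = 384 MPa, n = 0.792
Smallest n: brass with n = 0.792.

brass, n = 0.792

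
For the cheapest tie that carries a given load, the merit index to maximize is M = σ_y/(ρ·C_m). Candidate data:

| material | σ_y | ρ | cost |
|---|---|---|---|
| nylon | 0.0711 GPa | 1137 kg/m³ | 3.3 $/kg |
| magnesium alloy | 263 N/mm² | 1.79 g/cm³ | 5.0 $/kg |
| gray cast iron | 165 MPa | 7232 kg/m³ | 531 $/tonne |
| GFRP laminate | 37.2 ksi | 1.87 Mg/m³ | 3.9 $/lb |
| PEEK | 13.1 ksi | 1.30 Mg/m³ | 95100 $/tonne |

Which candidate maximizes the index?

gray cast iron

Convert each candidate to consistent units, then evaluate M:
  nylon: σ_y = 71.10 MPa, ρ = 1137 kg/m³, cost = 3.300 $/kg
  magnesium alloy: σ_y = 263.0 MPa, ρ = 1790 kg/m³, cost = 5.000 $/kg
  gray cast iron: σ_y = 165.0 MPa, ρ = 7232 kg/m³, cost = 0.5310 $/kg
  GFRP laminate: σ_y = 256.5 MPa, ρ = 1870 kg/m³, cost = 8.598 $/kg
  PEEK: σ_y = 90.32 MPa, ρ = 1300 kg/m³, cost = 95.10 $/kg
  gray cast iron: M = 43.0 kN·m per $
  magnesium alloy: M = 29.4 kN·m per $
  nylon: M = 18.9 kN·m per $
  GFRP laminate: M = 16.0 kN·m per $
  PEEK: M = 0.731 kN·m per $
Highest index: gray cast iron.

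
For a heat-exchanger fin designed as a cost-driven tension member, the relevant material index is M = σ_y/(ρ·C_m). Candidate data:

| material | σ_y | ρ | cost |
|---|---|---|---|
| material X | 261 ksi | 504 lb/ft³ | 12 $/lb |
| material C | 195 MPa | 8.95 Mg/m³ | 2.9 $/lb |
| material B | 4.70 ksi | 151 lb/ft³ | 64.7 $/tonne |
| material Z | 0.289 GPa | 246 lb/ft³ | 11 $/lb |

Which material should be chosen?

Normalizing units and computing the index:
  material X: σ_y = 1800 MPa, ρ = 8073 kg/m³, cost = 26.46 $/kg
  material C: σ_y = 195.0 MPa, ρ = 8950 kg/m³, cost = 6.393 $/kg
  material B: σ_y = 32.41 MPa, ρ = 2419 kg/m³, cost = 0.06470 $/kg
  material Z: σ_y = 289.0 MPa, ρ = 3941 kg/m³, cost = 24.25 $/kg
  material B: M = 207 kN·m per $
  material X: M = 8.43 kN·m per $
  material C: M = 3.41 kN·m per $
  material Z: M = 3.02 kN·m per $
Highest index: material B.

material B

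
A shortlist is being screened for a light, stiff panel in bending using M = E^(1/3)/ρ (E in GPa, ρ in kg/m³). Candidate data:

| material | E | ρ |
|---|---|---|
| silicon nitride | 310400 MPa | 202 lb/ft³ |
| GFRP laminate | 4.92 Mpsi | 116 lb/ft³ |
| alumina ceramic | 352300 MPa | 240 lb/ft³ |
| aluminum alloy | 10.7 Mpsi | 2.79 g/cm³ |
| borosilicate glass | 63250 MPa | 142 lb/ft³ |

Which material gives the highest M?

silicon nitride

Putting every candidate on a common basis:
  silicon nitride: E = 310.4 GPa, ρ = 3236 kg/m³
  GFRP laminate: E = 33.92 GPa, ρ = 1858 kg/m³
  alumina ceramic: E = 352.3 GPa, ρ = 3844 kg/m³
  aluminum alloy: E = 73.77 GPa, ρ = 2790 kg/m³
  borosilicate glass: E = 63.25 GPa, ρ = 2275 kg/m³
  silicon nitride: M = 2.09×10⁻³
  alumina ceramic: M = 1.84×10⁻³
  borosilicate glass: M = 1.75×10⁻³
  GFRP laminate: M = 1.74×10⁻³
  aluminum alloy: M = 1.50×10⁻³
Highest index: silicon nitride.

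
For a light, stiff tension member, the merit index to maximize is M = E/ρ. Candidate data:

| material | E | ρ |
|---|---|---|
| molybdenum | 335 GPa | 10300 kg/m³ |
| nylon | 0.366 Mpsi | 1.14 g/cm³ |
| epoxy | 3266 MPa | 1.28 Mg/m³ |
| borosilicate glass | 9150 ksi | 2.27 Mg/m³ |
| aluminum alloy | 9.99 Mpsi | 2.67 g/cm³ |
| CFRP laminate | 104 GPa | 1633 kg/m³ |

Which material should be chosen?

CFRP laminate

Putting every candidate on a common basis:
  molybdenum: E = 335.0 GPa, ρ = 10300 kg/m³
  nylon: E = 2.523 GPa, ρ = 1140 kg/m³
  epoxy: E = 3.266 GPa, ρ = 1280 kg/m³
  borosilicate glass: E = 63.09 GPa, ρ = 2270 kg/m³
  aluminum alloy: E = 68.88 GPa, ρ = 2670 kg/m³
  CFRP laminate: E = 104.0 GPa, ρ = 1633 kg/m³
  CFRP laminate: M = 63.7 MN·m/kg
  molybdenum: M = 32.5 MN·m/kg
  borosilicate glass: M = 27.8 MN·m/kg
  aluminum alloy: M = 25.8 MN·m/kg
  epoxy: M = 2.55 MN·m/kg
  nylon: M = 2.21 MN·m/kg
Highest index: CFRP laminate.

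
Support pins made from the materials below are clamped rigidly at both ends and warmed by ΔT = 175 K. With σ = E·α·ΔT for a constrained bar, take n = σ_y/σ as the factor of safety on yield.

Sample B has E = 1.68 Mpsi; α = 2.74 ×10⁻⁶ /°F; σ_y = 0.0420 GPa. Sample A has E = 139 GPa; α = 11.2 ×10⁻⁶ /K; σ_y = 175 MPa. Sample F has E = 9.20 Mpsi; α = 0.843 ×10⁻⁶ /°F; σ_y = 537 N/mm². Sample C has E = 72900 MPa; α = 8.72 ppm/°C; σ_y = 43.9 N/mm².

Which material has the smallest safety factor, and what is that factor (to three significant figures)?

sample C, n = 0.395

With everything in SI (GPa, ×10⁻⁶/K, MPa):
  sample B: E = 11.58, α = 4.93, σ_y = 42.00 → σ = 10.0 MPa, n = 4.20
  sample A: E = 139.0, α = 11.2, σ_y = 175.0 → σ = 272 MPa, n = 0.642
  sample F: E = 63.43, α = 1.52, σ_y = 537.0 → σ = 16.8 MPa, n = 31.9
  sample C: E = 72.90, α = 8.72, σ_y = 43.90 → σ = 111 MPa, n = 0.395
Smallest n: sample C with n = 0.395.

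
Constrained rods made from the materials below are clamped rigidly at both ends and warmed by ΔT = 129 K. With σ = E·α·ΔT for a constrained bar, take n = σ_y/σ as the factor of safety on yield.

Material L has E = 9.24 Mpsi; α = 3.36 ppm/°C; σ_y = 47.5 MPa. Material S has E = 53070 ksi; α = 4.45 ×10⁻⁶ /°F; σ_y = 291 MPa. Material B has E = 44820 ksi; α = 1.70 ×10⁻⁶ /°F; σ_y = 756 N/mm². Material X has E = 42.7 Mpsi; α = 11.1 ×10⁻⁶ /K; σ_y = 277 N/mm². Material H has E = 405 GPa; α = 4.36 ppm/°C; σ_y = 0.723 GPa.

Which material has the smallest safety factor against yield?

material X

In consistent units (E in GPa, α in ×10⁻⁶/K, σ_y in MPa):
  material L: E = 63.71, α = 3.36, σ_y = 47.50 → σ = 27.6 MPa, n = 1.72
  material S: E = 365.9, α = 8.01, σ_y = 291.0 → σ = 378 MPa, n = 0.770
  material B: E = 309.0, α = 3.06, σ_y = 756.0 → σ = 122 MPa, n = 6.20
  material X: E = 294.4, α = 11.1, σ_y = 277.0 → σ = 422 MPa, n = 0.657
  material H: E = 405.0, α = 4.36, σ_y = 723.0 → σ = 228 MPa, n = 3.17
The minimum is material X at n = 0.657.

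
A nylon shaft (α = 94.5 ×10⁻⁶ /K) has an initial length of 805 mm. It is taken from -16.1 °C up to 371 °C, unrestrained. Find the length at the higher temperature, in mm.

834.45 mm

ΔT = 371 − (-16.1) = 387.1 K.
ΔL = α·L₀·ΔT = 94.5×10⁻⁶ × 805 mm × 387.1 K = 29.4 mm.
L = L₀ + ΔL = 805 + 29.4 = 834.45 mm.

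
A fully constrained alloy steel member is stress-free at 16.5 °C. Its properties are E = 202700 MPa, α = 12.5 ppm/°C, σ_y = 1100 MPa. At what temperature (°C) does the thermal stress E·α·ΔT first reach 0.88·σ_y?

E = 202700 MPa = 202.7 GPa.
E·α·ΔT = 968.0 MPa ⇒ ΔT = 968.0 / (202.7×10³ × 12.5×10⁻⁶) = 382.0 K.
T = 16.5 + 382.0 = 398.5 °C.

399 °C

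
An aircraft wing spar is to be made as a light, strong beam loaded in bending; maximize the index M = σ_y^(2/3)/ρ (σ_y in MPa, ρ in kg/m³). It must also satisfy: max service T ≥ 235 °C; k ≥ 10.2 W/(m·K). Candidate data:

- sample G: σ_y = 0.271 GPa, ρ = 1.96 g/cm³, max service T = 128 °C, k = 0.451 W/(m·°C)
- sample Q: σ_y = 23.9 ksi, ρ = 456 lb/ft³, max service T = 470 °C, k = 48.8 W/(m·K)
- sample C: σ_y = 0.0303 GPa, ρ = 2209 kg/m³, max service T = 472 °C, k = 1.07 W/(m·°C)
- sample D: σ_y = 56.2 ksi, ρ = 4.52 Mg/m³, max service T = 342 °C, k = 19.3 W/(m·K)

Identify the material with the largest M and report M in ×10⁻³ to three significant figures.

Screen on constraints: max service T ≥ 235 °C; k ≥ 10.2 W/(m·K). Survivors: sample Q, sample D.
In SI units:
  sample Q: σ_y = 164.8 MPa, ρ = 7304 kg/m³
  sample D: σ_y = 387.5 MPa, ρ = 4520 kg/m³
  sample D: M = 11.8×10⁻³
  sample Q: M = 4.11×10⁻³
Sample D ranks first.

sample D, M = 11.8×10⁻³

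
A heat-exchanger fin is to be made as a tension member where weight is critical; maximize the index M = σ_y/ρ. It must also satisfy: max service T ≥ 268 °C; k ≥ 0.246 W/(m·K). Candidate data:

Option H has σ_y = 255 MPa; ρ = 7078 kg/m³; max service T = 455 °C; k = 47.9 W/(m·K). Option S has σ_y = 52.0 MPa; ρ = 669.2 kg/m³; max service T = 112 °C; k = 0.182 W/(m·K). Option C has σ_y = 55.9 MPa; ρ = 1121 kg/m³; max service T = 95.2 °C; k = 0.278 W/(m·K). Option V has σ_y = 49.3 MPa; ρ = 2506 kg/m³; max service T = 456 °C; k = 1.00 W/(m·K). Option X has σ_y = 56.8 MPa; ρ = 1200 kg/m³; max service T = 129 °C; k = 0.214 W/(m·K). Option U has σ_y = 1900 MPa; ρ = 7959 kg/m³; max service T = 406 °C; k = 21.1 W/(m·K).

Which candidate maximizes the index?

Screen on constraints: max service T ≥ 268 °C; k ≥ 0.246 W/(m·K). Survivors: option H, option V, option U.
Evaluate M for each candidate:
  option U: M = 239 kN·m/kg
  option H: M = 36.0 kN·m/kg
  option V: M = 19.7 kN·m/kg
Option U has the largest M.

option U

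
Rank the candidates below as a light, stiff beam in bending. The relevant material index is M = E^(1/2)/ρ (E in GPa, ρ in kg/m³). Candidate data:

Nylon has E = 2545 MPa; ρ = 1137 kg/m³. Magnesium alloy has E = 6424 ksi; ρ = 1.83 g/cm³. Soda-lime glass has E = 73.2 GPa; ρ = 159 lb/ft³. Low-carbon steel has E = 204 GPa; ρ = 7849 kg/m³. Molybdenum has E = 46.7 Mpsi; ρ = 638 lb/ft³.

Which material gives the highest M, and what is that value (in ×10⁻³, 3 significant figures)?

Normalizing units and computing the index:
  nylon: E = 2.545 GPa, ρ = 1137 kg/m³
  magnesium alloy: E = 44.29 GPa, ρ = 1830 kg/m³
  soda-lime glass: E = 73.20 GPa, ρ = 2547 kg/m³
  low-carbon steel: E = 204.0 GPa, ρ = 7849 kg/m³
  molybdenum: E = 322.0 GPa, ρ = 10220 kg/m³
  magnesium alloy: M = 3.64×10⁻³
  soda-lime glass: M = 3.36×10⁻³
  low-carbon steel: M = 1.82×10⁻³
  molybdenum: M = 1.76×10⁻³
  nylon: M = 1.40×10⁻³
Highest index: magnesium alloy.

magnesium alloy, M = 3.64×10⁻³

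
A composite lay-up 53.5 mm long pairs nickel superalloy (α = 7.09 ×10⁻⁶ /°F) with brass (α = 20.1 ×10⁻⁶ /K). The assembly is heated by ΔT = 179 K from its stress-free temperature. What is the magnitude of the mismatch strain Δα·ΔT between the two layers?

nickel superalloy: α = 7.09×10⁻⁶/°F × 9/5 = 12.8×10⁻⁶/K.
Δα = |12.8 − 20.1|×10⁻⁶/K = 7.34×10⁻⁶/K.
Mismatch strain = Δα·ΔT = 7.34×10⁻⁶ × 179.0 = 1.31×10⁻³.

1.31×10⁻³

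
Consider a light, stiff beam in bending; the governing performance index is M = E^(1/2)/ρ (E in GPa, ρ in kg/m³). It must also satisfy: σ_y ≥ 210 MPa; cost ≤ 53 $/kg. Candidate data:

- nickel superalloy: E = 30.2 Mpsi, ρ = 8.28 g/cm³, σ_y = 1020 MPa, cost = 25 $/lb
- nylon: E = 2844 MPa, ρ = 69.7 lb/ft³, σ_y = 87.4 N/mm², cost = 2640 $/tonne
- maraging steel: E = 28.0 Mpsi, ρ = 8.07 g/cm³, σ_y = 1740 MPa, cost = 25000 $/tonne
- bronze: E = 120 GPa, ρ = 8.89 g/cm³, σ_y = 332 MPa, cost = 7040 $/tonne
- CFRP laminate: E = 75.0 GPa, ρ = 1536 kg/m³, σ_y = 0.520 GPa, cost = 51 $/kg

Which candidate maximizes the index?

CFRP laminate

Screen on constraints: σ_y ≥ 210 MPa; cost ≤ 53 $/kg. Survivors: maraging steel, bronze, CFRP laminate.
After converting to SI:
  maraging steel: E = 193.1 GPa, ρ = 8070 kg/m³
  bronze: E = 120.0 GPa, ρ = 8890 kg/m³
  CFRP laminate: E = 75.00 GPa, ρ = 1536 kg/m³
  CFRP laminate: M = 5.64×10⁻³
  maraging steel: M = 1.72×10⁻³
  bronze: M = 1.23×10⁻³
CFRP laminate has the largest M.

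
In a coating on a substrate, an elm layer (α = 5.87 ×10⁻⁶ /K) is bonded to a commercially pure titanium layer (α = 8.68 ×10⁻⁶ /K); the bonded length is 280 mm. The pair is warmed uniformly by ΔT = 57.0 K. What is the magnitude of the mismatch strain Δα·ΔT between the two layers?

1.60×10⁻⁴

Δα = |5.87 − 8.68|×10⁻⁶/K = 2.81×10⁻⁶/K.
Mismatch strain = Δα·ΔT = 2.81×10⁻⁶ × 57.0 = 1.60×10⁻⁴.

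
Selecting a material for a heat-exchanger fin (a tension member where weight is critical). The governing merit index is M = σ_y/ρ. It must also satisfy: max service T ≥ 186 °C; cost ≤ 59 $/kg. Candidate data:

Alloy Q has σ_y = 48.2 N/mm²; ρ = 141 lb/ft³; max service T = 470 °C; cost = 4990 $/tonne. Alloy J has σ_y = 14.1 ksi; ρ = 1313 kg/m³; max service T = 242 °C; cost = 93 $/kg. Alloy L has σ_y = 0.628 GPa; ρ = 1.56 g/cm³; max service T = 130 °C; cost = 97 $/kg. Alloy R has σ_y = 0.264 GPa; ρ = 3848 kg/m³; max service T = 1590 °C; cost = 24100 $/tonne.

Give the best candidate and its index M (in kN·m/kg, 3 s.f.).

Screen on constraints: max service T ≥ 186 °C; cost ≤ 59 $/kg. Survivors: alloy Q, alloy R.
After converting to SI:
  alloy Q: σ_y = 48.20 MPa, ρ = 2259 kg/m³
  alloy R: σ_y = 264.0 MPa, ρ = 3848 kg/m³
  alloy R: M = 68.6 kN·m/kg
  alloy Q: M = 21.3 kN·m/kg
The maximum is for alloy R.

alloy R, M = 68.6 kN·m/kg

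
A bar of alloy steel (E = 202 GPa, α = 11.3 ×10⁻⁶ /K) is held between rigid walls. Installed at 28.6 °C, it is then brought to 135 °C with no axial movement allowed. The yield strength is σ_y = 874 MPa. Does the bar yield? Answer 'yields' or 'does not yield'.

does not yield

ΔT = 106.4 K. Constrained thermal stress σ = E·α·ΔT = 202.0×10³ MPa × 11.3×10⁻⁶ × 106.4 = 243 MPa (compressive).
Compare to σ_y = 874 MPa: σ < σ_y, so it does not yield.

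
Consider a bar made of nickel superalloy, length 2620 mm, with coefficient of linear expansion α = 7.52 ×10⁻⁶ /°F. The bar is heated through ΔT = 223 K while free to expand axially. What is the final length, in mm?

Convert α: 7.52×10⁻⁶/°F × (9/5) = 13.5×10⁻⁶/K.
ΔL = α·L₀·ΔT = 13.5×10⁻⁶ × 2620 mm × 223.0 K = 7.91 mm.
L = L₀ + ΔL = 2620 + 7.91 = 2627.9 mm.

2627.9 mm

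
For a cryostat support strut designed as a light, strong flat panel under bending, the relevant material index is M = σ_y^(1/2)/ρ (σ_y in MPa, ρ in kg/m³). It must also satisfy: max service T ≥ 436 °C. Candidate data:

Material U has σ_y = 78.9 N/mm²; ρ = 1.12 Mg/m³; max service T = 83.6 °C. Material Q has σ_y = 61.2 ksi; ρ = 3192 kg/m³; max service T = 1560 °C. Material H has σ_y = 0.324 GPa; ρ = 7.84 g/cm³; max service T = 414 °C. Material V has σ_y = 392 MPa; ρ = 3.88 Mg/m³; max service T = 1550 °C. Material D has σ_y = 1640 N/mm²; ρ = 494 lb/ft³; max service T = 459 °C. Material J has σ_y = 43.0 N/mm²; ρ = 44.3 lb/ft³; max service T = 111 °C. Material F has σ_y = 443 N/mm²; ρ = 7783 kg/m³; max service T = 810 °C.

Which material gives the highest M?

material Q

Screen on constraints: max service T ≥ 436 °C. Survivors: material Q, material V, material D, material F.
In SI units:
  material Q: σ_y = 422.0 MPa, ρ = 3192 kg/m³
  material V: σ_y = 392.0 MPa, ρ = 3880 kg/m³
  material D: σ_y = 1640 MPa, ρ = 7913 kg/m³
  material F: σ_y = 443.0 MPa, ρ = 7783 kg/m³
  material Q: M = 6.44×10⁻³
  material D: M = 5.12×10⁻³
  material V: M = 5.10×10⁻³
  material F: M = 2.70×10⁻³
The maximum is for material Q.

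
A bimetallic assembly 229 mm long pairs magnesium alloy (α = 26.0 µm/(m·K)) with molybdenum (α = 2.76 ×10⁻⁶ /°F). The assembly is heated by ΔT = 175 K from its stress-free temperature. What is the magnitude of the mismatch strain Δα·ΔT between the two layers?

molybdenum: α = 2.76×10⁻⁶/°F × 9/5 = 4.97×10⁻⁶/K.
Δα = |26.0 − 4.97|×10⁻⁶/K = 21.0×10⁻⁶/K.
Mismatch strain = Δα·ΔT = 21.0×10⁻⁶ × 175.0 = 3.68×10⁻³.

3.68×10⁻³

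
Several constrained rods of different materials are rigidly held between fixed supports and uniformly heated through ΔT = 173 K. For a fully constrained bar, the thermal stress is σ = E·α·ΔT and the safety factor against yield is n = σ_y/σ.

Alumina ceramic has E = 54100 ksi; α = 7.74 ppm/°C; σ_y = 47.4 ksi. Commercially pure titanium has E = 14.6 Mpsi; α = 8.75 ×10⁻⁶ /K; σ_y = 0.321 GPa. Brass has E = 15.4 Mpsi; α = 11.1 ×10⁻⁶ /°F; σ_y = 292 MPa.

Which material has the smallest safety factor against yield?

alumina ceramic

Per material, after unit conversion:
  alumina ceramic: E = 373.0, α = 7.74, σ_y = 326.8 → σ = 499 MPa, n = 0.654
  commercially pure titanium: E = 100.7, α = 8.75, σ_y = 321.0 → σ = 152 MPa, n = 2.11
  brass: E = 106.2, α = 20.0, σ_y = 292.0 → σ = 367 MPa, n = 0.796
Smallest n: alumina ceramic with n = 0.654.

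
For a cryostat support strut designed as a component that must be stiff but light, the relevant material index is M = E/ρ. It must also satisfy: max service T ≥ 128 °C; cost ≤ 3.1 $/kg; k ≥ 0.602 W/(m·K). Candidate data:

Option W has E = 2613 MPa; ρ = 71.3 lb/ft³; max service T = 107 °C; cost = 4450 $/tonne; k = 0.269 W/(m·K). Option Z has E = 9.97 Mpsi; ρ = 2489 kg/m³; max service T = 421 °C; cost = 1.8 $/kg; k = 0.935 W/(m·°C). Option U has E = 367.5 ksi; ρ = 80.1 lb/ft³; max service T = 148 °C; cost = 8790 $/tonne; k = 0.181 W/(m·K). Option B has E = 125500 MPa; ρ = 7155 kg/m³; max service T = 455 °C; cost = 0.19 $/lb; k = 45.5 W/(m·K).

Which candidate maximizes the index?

Screen on constraints: max service T ≥ 128 °C; cost ≤ 3.1 $/kg; k ≥ 0.602 W/(m·K). Survivors: option Z, option B.
In SI units:
  option Z: E = 68.74 GPa, ρ = 2489 kg/m³
  option B: E = 125.5 GPa, ρ = 7155 kg/m³
  option Z: M = 27.6 MN·m/kg
  option B: M = 17.5 MN·m/kg
Highest index: option Z.

option Z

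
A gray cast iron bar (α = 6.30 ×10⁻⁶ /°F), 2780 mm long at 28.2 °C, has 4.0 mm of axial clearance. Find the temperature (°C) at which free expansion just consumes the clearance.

155 °C

α = 6.30×10⁻⁶/°F × 9/5 = 11.3×10⁻⁶/K.
α·L₀·ΔT = 4.0 mm ⇒ ΔT = 4.0 / (11.3×10⁻⁶ × 2780.0) = 126.9 K.
T = 28.2 + 126.9 = 155.1 °C.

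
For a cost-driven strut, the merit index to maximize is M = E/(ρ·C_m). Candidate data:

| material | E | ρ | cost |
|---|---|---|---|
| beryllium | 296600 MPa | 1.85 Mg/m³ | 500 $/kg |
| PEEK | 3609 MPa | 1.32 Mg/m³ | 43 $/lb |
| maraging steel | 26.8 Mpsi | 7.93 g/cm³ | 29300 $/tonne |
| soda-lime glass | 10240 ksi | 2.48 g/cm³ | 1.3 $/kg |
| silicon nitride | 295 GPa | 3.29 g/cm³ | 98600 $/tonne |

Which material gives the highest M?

Convert each candidate to consistent units, then evaluate M:
  beryllium: E = 296.6 GPa, ρ = 1850 kg/m³, cost = 500.0 $/kg
  PEEK: E = 3.609 GPa, ρ = 1320 kg/m³, cost = 94.80 $/kg
  maraging steel: E = 184.8 GPa, ρ = 7930 kg/m³, cost = 29.30 $/kg
  soda-lime glass: E = 70.60 GPa, ρ = 2480 kg/m³, cost = 1.300 $/kg
  silicon nitride: E = 295.0 GPa, ρ = 3290 kg/m³, cost = 98.60 $/kg
  soda-lime glass: M = 21.9 MN·m per $
  silicon nitride: M = 0.909 MN·m per $
  maraging steel: M = 0.795 MN·m per $
  beryllium: M = 0.321 MN·m per $
  PEEK: M = 0.0288 MN·m per $
Soda-lime glass has the largest M.

soda-lime glass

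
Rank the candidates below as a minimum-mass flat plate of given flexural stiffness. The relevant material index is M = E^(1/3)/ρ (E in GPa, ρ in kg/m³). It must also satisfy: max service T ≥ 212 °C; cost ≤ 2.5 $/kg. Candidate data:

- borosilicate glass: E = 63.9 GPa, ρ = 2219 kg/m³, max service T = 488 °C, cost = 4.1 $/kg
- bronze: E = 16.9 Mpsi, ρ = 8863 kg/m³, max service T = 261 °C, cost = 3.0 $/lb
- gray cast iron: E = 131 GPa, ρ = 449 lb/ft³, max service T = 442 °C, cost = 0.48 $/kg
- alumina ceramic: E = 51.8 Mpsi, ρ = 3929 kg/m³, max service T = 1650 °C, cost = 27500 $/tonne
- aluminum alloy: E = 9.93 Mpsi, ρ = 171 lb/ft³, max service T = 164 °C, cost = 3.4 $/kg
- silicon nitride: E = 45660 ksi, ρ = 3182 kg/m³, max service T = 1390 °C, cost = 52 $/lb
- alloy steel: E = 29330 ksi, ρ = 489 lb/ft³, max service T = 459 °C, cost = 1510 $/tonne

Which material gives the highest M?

Screen on constraints: max service T ≥ 212 °C; cost ≤ 2.5 $/kg. Survivors: gray cast iron, alloy steel.
After converting to SI:
  gray cast iron: E = 131.0 GPa, ρ = 7192 kg/m³
  alloy steel: E = 202.2 GPa, ρ = 7833 kg/m³
  alloy steel: M = 0.749×10⁻³
  gray cast iron: M = 0.706×10⁻³
Highest index: alloy steel.

alloy steel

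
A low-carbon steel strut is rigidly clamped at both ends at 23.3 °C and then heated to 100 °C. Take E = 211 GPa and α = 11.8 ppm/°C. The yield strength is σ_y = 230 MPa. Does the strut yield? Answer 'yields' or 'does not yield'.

does not yield

ΔT = 76.70 K. Constrained thermal stress σ = E·α·ΔT = 211.0×10³ MPa × 11.8×10⁻⁶ × 76.70 = 191 MPa (compressive).
Compare to σ_y = 230 MPa: σ < σ_y, so it does not yield.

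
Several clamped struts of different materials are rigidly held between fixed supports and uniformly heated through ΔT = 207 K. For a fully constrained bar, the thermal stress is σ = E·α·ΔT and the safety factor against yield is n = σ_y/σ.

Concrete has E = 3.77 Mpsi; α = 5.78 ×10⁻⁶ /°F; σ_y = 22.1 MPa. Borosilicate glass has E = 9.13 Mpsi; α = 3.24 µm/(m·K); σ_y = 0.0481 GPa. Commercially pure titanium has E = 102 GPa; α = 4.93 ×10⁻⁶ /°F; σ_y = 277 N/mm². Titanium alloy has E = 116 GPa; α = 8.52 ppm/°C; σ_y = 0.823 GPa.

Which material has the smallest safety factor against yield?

concrete

Per material, after unit conversion:
  concrete: E = 25.99, α = 10.4, σ_y = 22.10 → σ = 56.0 MPa, n = 0.395
  borosilicate glass: E = 62.95, α = 3.24, σ_y = 48.10 → σ = 42.2 MPa, n = 1.14
  commercially pure titanium: E = 102.0, α = 8.87, σ_y = 277.0 → σ = 187 MPa, n = 1.48
  titanium alloy: E = 116.0, α = 8.52, σ_y = 823.0 → σ = 205 MPa, n = 4.02
The minimum is concrete at n = 0.395.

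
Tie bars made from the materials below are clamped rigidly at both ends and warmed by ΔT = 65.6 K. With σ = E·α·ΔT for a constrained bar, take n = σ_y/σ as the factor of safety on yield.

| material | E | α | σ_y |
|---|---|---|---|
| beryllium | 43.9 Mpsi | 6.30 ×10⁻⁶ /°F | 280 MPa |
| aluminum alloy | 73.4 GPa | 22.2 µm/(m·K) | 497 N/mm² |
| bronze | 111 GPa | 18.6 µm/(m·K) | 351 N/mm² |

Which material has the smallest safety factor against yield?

beryllium

In consistent units (E in GPa, α in ×10⁻⁶/K, σ_y in MPa):
  beryllium: E = 302.7, α = 11.3, σ_y = 280.0 → σ = 225 MPa, n = 1.24
  aluminum alloy: E = 73.40, α = 22.2, σ_y = 497.0 → σ = 107 MPa, n = 4.65
  bronze: E = 111.0, α = 18.6, σ_y = 351.0 → σ = 135 MPa, n = 2.59
Smallest n: beryllium with n = 1.24.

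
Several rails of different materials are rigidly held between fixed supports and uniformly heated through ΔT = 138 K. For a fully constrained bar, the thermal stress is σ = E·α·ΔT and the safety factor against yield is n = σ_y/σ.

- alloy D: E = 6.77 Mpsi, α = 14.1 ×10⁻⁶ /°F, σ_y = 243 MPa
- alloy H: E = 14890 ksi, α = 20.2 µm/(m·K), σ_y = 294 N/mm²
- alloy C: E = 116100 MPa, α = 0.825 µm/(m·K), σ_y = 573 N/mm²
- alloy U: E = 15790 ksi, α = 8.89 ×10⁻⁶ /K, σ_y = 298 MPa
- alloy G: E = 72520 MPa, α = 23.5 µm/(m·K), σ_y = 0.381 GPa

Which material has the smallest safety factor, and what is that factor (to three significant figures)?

alloy H, n = 1.03

In consistent units (E in GPa, α in ×10⁻⁶/K, σ_y in MPa):
  alloy D: E = 46.68, α = 25.4, σ_y = 243.0 → σ = 163 MPa, n = 1.49
  alloy H: E = 102.7, α = 20.2, σ_y = 294.0 → σ = 286 MPa, n = 1.03
  alloy C: E = 116.1, α = 0.825, σ_y = 573.0 → σ = 13.2 MPa, n = 43.4
  alloy U: E = 108.9, α = 8.89, σ_y = 298.0 → σ = 134 MPa, n = 2.23
  alloy G: E = 72.52, α = 23.5, σ_y = 381.0 → σ = 235 MPa, n = 1.62
Smallest n: alloy H with n = 1.03.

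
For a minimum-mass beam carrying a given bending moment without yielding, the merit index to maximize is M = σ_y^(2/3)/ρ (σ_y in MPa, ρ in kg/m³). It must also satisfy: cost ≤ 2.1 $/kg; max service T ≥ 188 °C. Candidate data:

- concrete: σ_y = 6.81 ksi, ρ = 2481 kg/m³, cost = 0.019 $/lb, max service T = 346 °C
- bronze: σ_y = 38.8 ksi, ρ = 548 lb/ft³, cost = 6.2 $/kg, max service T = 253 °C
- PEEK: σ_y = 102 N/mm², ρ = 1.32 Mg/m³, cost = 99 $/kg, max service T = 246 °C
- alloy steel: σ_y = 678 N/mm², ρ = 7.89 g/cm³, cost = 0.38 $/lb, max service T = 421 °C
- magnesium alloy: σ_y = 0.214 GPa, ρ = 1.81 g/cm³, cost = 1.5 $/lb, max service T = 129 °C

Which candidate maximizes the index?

Screen on constraints: cost ≤ 2.1 $/kg; max service T ≥ 188 °C. Survivors: concrete, alloy steel.
In SI units:
  concrete: σ_y = 46.95 MPa, ρ = 2481 kg/m³
  alloy steel: σ_y = 678.0 MPa, ρ = 7890 kg/m³
  alloy steel: M = 9.78×10⁻³
  concrete: M = 5.25×10⁻³
Alloy steel has the largest M.

alloy steel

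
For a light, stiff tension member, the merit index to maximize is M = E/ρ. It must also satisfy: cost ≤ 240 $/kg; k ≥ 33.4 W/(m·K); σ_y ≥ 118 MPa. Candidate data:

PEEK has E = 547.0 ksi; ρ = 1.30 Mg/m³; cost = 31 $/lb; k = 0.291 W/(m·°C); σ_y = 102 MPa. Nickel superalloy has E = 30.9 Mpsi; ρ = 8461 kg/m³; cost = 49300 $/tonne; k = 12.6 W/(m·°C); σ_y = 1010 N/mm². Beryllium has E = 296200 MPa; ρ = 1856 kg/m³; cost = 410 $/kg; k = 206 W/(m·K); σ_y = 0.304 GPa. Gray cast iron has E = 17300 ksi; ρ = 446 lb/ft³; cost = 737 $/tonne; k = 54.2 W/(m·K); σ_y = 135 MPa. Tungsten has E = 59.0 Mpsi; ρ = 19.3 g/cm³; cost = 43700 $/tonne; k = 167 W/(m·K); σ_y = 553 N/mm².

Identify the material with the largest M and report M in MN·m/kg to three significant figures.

Screen on constraints: cost ≤ 240 $/kg; k ≥ 33.4 W/(m·K); σ_y ≥ 118 MPa. Survivors: gray cast iron, tungsten.
After converting to SI:
  gray cast iron: E = 119.3 GPa, ρ = 7144 kg/m³
  tungsten: E = 406.8 GPa, ρ = 19300 kg/m³
  tungsten: M = 21.1 MN·m/kg
  gray cast iron: M = 16.7 MN·m/kg
The maximum is for tungsten.

tungsten, M = 21.1 MN·m/kg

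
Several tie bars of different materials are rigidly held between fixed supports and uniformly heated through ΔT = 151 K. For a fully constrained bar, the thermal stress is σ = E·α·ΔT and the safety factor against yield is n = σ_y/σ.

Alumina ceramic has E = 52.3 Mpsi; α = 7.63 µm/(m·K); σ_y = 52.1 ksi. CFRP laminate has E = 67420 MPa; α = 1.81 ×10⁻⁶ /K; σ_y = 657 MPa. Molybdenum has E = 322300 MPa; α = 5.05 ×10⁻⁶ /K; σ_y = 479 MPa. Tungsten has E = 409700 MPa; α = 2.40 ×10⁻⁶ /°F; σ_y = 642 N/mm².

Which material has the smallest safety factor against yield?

alumina ceramic

Per material, after unit conversion:
  alumina ceramic: E = 360.6, α = 7.63, σ_y = 359.2 → σ = 415 MPa, n = 0.865
  CFRP laminate: E = 67.42, α = 1.81, σ_y = 657.0 → σ = 18.4 MPa, n = 35.7
  molybdenum: E = 322.3, α = 5.05, σ_y = 479.0 → σ = 246 MPa, n = 1.95
  tungsten: E = 409.7, α = 4.32, σ_y = 642.0 → σ = 267 MPa, n = 2.40
Alumina ceramic has the lowest safety factor, n = 0.865.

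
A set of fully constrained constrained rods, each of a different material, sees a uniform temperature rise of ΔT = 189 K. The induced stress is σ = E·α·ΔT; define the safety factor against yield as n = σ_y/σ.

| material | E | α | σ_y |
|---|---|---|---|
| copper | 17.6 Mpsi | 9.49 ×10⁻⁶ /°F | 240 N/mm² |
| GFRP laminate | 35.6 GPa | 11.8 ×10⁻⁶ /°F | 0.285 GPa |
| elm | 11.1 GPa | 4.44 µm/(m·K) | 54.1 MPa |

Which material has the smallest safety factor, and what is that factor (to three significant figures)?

copper, n = 0.613

In consistent units (E in GPa, α in ×10⁻⁶/K, σ_y in MPa):
  copper: E = 121.3, α = 17.1, σ_y = 240.0 → σ = 392 MPa, n = 0.613
  GFRP laminate: E = 35.60, α = 21.2, σ_y = 285.0 → σ = 143 MPa, n = 1.99
  elm: E = 11.10, α = 4.44, σ_y = 54.10 → σ = 9.31 MPa, n = 5.81
Smallest n: copper with n = 0.613.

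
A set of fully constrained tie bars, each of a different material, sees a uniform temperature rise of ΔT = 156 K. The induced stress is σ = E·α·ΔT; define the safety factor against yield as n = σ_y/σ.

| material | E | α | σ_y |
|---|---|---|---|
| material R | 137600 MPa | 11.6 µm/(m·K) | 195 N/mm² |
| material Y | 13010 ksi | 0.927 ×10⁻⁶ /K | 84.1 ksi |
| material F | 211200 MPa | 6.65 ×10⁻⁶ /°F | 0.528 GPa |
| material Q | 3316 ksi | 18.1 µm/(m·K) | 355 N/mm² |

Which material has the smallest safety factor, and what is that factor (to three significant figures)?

In consistent units (E in GPa, α in ×10⁻⁶/K, σ_y in MPa):
  material R: E = 137.6, α = 11.6, σ_y = 195.0 → σ = 249 MPa, n = 0.783
  material Y: E = 89.70, α = 0.927, σ_y = 579.8 → σ = 13.0 MPa, n = 44.7
  material F: E = 211.2, α = 12.0, σ_y = 528.0 → σ = 394 MPa, n = 1.34
  material Q: E = 22.86, α = 18.1, σ_y = 355.0 → σ = 64.6 MPa, n = 5.50
Material R has the lowest safety factor, n = 0.783.

material R, n = 0.783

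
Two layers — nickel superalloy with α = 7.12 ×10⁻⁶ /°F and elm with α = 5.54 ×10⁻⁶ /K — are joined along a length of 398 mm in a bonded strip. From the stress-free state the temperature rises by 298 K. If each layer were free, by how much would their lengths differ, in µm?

nickel superalloy: α = 7.12×10⁻⁶/°F × 9/5 = 12.8×10⁻⁶/K.
Δα = |12.8 − 5.54|×10⁻⁶/K = 7.28×10⁻⁶/K.
ΔL_mismatch = Δα·L·ΔT = 7.28×10⁻⁶ × 398.0 mm × 298.0 K = 863 µm.

863 µm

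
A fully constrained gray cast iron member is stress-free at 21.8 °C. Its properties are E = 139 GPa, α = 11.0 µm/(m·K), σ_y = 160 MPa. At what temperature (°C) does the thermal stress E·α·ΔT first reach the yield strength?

E·α·ΔT = 160.0 MPa ⇒ ΔT = 160.0 / (139.0×10³ × 11.0×10⁻⁶) = 104.6 K.
T = 21.8 + 104.6 = 126.4 °C.

126 °C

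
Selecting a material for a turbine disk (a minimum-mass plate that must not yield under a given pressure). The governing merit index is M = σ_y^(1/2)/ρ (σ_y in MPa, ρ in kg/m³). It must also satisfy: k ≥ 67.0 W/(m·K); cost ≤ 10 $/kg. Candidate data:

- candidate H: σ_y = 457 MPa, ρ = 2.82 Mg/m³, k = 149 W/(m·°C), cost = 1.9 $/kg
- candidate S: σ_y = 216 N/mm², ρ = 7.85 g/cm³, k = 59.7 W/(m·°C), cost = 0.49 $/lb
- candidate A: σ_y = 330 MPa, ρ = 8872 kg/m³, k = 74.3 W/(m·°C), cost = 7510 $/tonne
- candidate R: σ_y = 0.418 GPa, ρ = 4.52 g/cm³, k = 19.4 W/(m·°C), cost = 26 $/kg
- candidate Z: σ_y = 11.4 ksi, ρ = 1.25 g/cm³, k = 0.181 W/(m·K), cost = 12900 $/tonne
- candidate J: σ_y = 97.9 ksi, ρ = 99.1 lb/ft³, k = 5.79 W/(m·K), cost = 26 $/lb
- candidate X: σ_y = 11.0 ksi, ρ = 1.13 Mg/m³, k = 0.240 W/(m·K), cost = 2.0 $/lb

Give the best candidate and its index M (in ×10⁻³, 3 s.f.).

Screen on constraints: k ≥ 67.0 W/(m·K); cost ≤ 10 $/kg. Survivors: candidate H, candidate A.
After converting to SI:
  candidate H: σ_y = 457.0 MPa, ρ = 2820 kg/m³
  candidate A: σ_y = 330.0 MPa, ρ = 8872 kg/m³
  candidate H: M = 7.58×10⁻³
  candidate A: M = 2.05×10⁻³
The maximum is for candidate H.

candidate H, M = 7.58×10⁻³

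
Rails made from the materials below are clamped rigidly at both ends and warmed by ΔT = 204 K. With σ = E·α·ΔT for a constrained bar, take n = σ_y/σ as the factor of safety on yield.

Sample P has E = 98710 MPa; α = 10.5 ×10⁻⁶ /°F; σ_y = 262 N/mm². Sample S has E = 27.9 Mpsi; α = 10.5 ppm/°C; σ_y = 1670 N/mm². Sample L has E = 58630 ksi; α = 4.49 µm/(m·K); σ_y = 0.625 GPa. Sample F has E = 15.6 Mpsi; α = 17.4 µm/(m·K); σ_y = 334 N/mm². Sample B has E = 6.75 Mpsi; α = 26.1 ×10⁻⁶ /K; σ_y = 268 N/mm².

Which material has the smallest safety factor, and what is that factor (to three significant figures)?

In consistent units (E in GPa, α in ×10⁻⁶/K, σ_y in MPa):
  sample P: E = 98.71, α = 18.9, σ_y = 262.0 → σ = 381 MPa, n = 0.688
  sample S: E = 192.4, α = 10.5, σ_y = 1670 → σ = 412 MPa, n = 4.05
  sample L: E = 404.2, α = 4.49, σ_y = 625.0 → σ = 370 MPa, n = 1.69
  sample F: E = 107.6, α = 17.4, σ_y = 334.0 → σ = 382 MPa, n = 0.875
  sample B: E = 46.54, α = 26.1, σ_y = 268.0 → σ = 248 MPa, n = 1.08
The minimum is sample P at n = 0.688.

sample P, n = 0.688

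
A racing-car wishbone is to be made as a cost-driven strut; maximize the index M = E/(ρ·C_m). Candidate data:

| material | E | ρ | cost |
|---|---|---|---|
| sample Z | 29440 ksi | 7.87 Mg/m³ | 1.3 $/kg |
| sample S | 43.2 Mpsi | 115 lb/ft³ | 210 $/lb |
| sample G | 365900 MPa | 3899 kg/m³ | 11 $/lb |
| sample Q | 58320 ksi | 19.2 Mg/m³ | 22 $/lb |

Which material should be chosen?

sample Z

Putting every candidate on a common basis:
  sample Z: E = 203.0 GPa, ρ = 7870 kg/m³, cost = 1.300 $/kg
  sample S: E = 297.9 GPa, ρ = 1842 kg/m³, cost = 463.0 $/kg
  sample G: E = 365.9 GPa, ρ = 3899 kg/m³, cost = 24.25 $/kg
  sample Q: E = 402.1 GPa, ρ = 19200 kg/m³, cost = 48.50 $/kg
  sample Z: M = 19.8 MN·m per $
  sample G: M = 3.87 MN·m per $
  sample Q: M = 0.432 MN·m per $
  sample S: M = 0.349 MN·m per $
The maximum is for sample Z.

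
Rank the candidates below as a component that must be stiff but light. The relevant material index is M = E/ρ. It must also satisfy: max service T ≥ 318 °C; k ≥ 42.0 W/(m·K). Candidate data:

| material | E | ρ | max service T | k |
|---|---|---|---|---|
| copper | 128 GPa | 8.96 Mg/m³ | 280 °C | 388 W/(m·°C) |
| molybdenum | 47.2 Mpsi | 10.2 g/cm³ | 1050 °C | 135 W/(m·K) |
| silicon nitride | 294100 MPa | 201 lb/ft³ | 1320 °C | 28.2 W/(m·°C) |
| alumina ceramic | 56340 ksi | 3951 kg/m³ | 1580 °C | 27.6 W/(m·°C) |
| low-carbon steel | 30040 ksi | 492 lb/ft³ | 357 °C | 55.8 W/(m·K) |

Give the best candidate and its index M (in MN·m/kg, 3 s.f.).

Screen on constraints: max service T ≥ 318 °C; k ≥ 42.0 W/(m·K). Survivors: molybdenum, low-carbon steel.
Normalizing units and computing the index:
  molybdenum: E = 325.4 GPa, ρ = 10200 kg/m³
  low-carbon steel: E = 207.1 GPa, ρ = 7881 kg/m³
  molybdenum: M = 31.9 MN·m/kg
  low-carbon steel: M = 26.3 MN·m/kg
Molybdenum has the largest M.

molybdenum, M = 31.9 MN·m/kg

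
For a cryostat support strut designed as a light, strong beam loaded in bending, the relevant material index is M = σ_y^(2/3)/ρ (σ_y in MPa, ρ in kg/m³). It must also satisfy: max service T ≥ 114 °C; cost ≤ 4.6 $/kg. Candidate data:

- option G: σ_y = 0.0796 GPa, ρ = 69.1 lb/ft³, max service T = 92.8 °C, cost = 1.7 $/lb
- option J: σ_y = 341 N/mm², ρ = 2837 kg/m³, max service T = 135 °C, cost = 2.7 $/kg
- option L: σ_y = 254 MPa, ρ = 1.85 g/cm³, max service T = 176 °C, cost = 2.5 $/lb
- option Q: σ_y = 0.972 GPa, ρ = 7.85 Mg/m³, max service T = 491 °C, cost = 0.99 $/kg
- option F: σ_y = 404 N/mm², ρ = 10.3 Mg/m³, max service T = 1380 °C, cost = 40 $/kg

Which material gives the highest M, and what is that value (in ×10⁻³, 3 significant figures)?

option J, M = 17.2×10⁻³

Screen on constraints: max service T ≥ 114 °C; cost ≤ 4.6 $/kg. Survivors: option J, option Q.
Putting every candidate on a common basis:
  option J: σ_y = 341.0 MPa, ρ = 2837 kg/m³
  option Q: σ_y = 972.0 MPa, ρ = 7850 kg/m³
  option J: M = 17.2×10⁻³
  option Q: M = 12.5×10⁻³
Highest index: option J.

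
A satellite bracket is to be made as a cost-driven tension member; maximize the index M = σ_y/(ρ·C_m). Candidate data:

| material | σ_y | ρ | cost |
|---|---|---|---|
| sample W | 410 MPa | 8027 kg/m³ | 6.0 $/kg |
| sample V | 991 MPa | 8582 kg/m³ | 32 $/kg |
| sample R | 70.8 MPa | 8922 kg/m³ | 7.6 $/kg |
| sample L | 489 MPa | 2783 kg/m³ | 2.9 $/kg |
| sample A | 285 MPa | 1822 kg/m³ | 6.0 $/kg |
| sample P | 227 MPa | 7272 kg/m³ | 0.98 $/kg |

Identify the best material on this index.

sample L

Evaluate M for each candidate:
  sample L: M = 60.6 kN·m per $
  sample P: M = 31.9 kN·m per $
  sample A: M = 26.1 kN·m per $
  sample W: M = 8.51 kN·m per $
  sample V: M = 3.61 kN·m per $
  sample R: M = 1.04 kN·m per $
Highest index: sample L.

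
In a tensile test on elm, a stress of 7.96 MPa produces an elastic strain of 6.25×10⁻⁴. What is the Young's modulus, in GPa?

E = σ/ε = 7.96 MPa / 6.25×10⁻⁴ = 12740 MPa = 12.7 GPa.

12.7 GPa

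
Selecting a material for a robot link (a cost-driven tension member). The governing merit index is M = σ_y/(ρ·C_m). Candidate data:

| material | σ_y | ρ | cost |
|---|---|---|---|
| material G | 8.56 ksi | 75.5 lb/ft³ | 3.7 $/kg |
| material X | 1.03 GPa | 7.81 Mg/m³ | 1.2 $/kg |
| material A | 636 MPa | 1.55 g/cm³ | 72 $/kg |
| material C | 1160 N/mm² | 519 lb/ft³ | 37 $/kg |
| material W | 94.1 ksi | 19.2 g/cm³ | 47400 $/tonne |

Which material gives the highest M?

In SI units:
  material G: σ_y = 59.02 MPa, ρ = 1209 kg/m³, cost = 3.700 $/kg
  material X: σ_y = 1030 MPa, ρ = 7810 kg/m³, cost = 1.200 $/kg
  material A: σ_y = 636.0 MPa, ρ = 1550 kg/m³, cost = 72.00 $/kg
  material C: σ_y = 1160 MPa, ρ = 8314 kg/m³, cost = 37.00 $/kg
  material W: σ_y = 648.8 MPa, ρ = 19200 kg/m³, cost = 47.40 $/kg
  material X: M = 110 kN·m per $
  material G: M = 13.2 kN·m per $
  material A: M = 5.70 kN·m per $
  material C: M = 3.77 kN·m per $
  material W: M = 0.713 kN·m per $
The maximum is for material X.

material X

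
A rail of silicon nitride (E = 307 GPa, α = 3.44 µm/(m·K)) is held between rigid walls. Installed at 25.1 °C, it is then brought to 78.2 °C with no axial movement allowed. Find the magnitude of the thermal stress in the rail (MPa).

56.1 MPa

ΔT = 53.10 K. Constrained thermal stress σ = E·α·ΔT = 307.0×10³ MPa × 3.44×10⁻⁶ × 53.10 = 56.1 MPa (compressive).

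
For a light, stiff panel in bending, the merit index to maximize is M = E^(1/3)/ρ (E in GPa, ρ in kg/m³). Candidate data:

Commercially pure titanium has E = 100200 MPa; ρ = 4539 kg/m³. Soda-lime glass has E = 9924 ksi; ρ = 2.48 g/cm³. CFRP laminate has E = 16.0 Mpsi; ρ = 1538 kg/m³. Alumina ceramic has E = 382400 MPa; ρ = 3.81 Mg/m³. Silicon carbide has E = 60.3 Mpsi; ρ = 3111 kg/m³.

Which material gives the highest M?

CFRP laminate

After converting to SI:
  commercially pure titanium: E = 100.2 GPa, ρ = 4539 kg/m³
  soda-lime glass: E = 68.42 GPa, ρ = 2480 kg/m³
  CFRP laminate: E = 110.3 GPa, ρ = 1538 kg/m³
  alumina ceramic: E = 382.4 GPa, ρ = 3810 kg/m³
  silicon carbide: E = 415.8 GPa, ρ = 3111 kg/m³
  CFRP laminate: M = 3.12×10⁻³
  silicon carbide: M = 2.40×10⁻³
  alumina ceramic: M = 1.91×10⁻³
  soda-lime glass: M = 1.65×10⁻³
  commercially pure titanium: M = 1.02×10⁻³
CFRP laminate has the largest M.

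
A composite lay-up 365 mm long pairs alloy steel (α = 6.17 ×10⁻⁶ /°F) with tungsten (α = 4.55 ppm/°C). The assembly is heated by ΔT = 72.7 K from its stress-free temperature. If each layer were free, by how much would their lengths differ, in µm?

174 µm

alloy steel: α = 6.17×10⁻⁶/°F × 9/5 = 11.1×10⁻⁶/K.
Δα = |11.1 − 4.55|×10⁻⁶/K = 6.56×10⁻⁶/K.
ΔL_mismatch = Δα·L·ΔT = 6.56×10⁻⁶ × 365.0 mm × 72.7 K = 174 µm.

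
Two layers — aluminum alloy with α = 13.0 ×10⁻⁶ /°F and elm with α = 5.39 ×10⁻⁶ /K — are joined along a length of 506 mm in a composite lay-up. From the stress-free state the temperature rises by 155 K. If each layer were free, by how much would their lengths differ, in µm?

aluminum alloy: α = 13.0×10⁻⁶/°F × 9/5 = 23.4×10⁻⁶/K.
Δα = |23.4 − 5.39|×10⁻⁶/K = 18.0×10⁻⁶/K.
ΔL_mismatch = Δα·L·ΔT = 18.0×10⁻⁶ × 506.0 mm × 155.0 K = 1410 µm.

1410 µm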